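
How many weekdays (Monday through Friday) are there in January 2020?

23 weekdays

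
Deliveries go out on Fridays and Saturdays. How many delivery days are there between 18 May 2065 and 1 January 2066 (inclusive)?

18 May 2065 is a Monday.
The range spans 229 days (inclusive of both endpoints).
229 = 7 × 32 + 5, so there are 32 full weeks plus 5 extra days.
Each full week contributes 2 days from the set (Fri, Sat): 32 × 2 = 64.
The 5 extra days are Monday, Tuesday, Wednesday, Thursday, Friday — 1 of them qualifies.
Total: 64 + 1 = 65.

65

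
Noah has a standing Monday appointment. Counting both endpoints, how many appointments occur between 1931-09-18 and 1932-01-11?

17

1931-09-18 is a Friday.
From 1931-09-18 to 1932-01-11 is 116 days inclusive.
116 = 7 × 16 + 4, so there are 16 full weeks plus 4 extra days.
Each full week contributes one Monday: 16 so far.
The 4 extra days are Friday, Saturday, Sunday, Monday — 1 of them qualifies.
Total: 16 + 1 = 17.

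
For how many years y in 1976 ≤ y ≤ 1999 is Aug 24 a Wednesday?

Day of week of August 24 in each year:
1976: Tue, 1977: Wed ✓, 1978: Thu, 1979: Fri, 1980: Sun, 1981: Mon, 1982: Tue, 1983: Wed ✓, 1984: Fri, 1985: Sat, 1986: Sun, 1987: Mon, 1988: Wed ✓, 1989: Thu, 1990: Fri, 1991: Sat, 1992: Mon, 1993: Tue, 1994: Wed ✓, 1995: Thu, 1996: Sat, 1997: Sun, 1998: Mon, 1999: Tue
Wednesdays: 1977, 1983, 1988, 1994.

4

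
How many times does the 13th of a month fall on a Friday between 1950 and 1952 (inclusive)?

Friday-the-13ths by year:
1950: Jan, Oct
1951: Apr, Jul
1952: Jun

5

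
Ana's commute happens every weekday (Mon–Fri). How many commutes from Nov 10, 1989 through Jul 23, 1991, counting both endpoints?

Nov 10, 1989 is a Friday.
That's 621 days from start to end, counting both.
621 = 7 × 88 + 5, so there are 88 full weeks plus 5 extra days.
Each full week contributes 5 weekdays (Mon–Fri): 88 × 5 = 440.
The 5 extra days are Fri, Sat, Sun, Mon, Tue — 3 of them qualify.
Total: 440 + 3 = 443.

443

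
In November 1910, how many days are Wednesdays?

5

1910-11-01 is a Tuesday.
The range spans 30 days (inclusive of both endpoints).
30 = 7 × 4 + 2, so there are 4 full weeks plus 2 extra days.
Each full week contributes one Wednesday: 4 so far.
The 2 extra days are Tue, Wed — 1 of them qualifies.
Total: 4 + 1 = 5.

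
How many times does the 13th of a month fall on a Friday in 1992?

2

The 13th falls on a Friday when the month's 13th has weekday Fri.
Jan 13 is Mon; Feb 13 is Thu; Mar 13 is Fri ✓; Apr 13 is Mon; May 13 is Wed; Jun 13 is Sat; Jul 13 is Mon; Aug 13 is Thu; Sep 13 is Sun; Oct 13 is Tue; Nov 13 is Fri ✓; Dec 13 is Sun.
Friday the 13ths: Mar, Nov.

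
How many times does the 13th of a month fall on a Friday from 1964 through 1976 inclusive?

21

Friday-the-13ths by year:
1964: Mar, Nov
1965: Aug
1966: May
1967: Jan, Oct
1968: Sep, Dec
1969: Jun
1970: Feb, Mar, Nov
1971: Aug
1972: Oct
1973: Apr, Jul
1974: Sep, Dec
1975: Jun
1976: Feb, Aug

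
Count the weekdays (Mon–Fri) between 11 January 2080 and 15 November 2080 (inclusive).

11 January 2080 is a Thursday.
That's 310 days from start to end, counting both.
310 = 7 × 44 + 2, so there are 44 full weeks plus 2 extra days.
Each full week contributes 5 weekdays (Mon–Fri): 44 × 5 = 220.
The 2 extra days are Thursday, Friday — 2 of them qualify.
Total: 220 + 2 = 222.

222 weekdays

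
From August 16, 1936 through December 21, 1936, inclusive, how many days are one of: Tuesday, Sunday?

37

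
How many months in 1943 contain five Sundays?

4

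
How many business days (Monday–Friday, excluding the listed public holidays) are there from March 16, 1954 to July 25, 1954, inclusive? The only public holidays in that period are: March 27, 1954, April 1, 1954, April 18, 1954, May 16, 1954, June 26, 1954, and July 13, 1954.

March 16, 1954 is a Tuesday.
That's 132 days from start to end, counting both.
132 = 7 × 18 + 6, so there are 18 full weeks plus 6 extra days.
Each full week contributes 5 weekdays (Mon–Fri): 18 × 5 = 90.
The 6 extra days are Tuesday, Wednesday, Thursday, Friday, Saturday, Sunday — 4 of them qualify.
Total: 90 + 4 = 94.
Holidays: March 27, 1954 (Sat); April 1, 1954 (Thu); April 18, 1954 (Sun); May 16, 1954 (Sun); June 26, 1954 (Sat); July 13, 1954 (Tue).
2 of the 6 holidays fall on weekdays; the rest are weekends and were already excluded.
Business days: 94 − 2 = 92.

92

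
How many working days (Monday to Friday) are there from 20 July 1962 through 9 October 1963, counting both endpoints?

319

20 July 1962 is a Friday.
From 20 July 1962 to 9 October 1963 is 447 days inclusive.
447 = 7 × 63 + 6, so there are 63 full weeks plus 6 extra days.
Each full week contributes 5 weekdays (Mon–Fri): 63 × 5 = 315.
The 6 extra days are Fri, Sat, Sun, Mon, Tue, Wed — 4 of them qualify.
Total: 315 + 4 = 319.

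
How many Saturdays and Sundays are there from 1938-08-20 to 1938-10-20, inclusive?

18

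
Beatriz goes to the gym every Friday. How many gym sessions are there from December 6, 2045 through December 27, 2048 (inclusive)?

160

December 6, 2045 is a Wednesday.
The range spans 1118 days (inclusive of both endpoints).
1118 = 7 × 159 + 5, so there are 159 full weeks plus 5 extra days.
Each full week contributes one Friday: 159 so far.
The 5 extra days are Wed, Thu, Fri, Sat, Sun — 1 of them qualifies.
Total: 159 + 1 = 160.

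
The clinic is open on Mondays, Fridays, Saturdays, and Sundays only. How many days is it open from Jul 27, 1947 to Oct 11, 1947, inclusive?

44

Jul 27, 1947 is a Sunday.
That's 77 days from start to end, counting both.
77 = 7 × 11, so the span is exactly 11 full weeks.
Each full week contributes 4 days from the set (Mon, Fri, Sat, Sun): 11 × 4 = 44.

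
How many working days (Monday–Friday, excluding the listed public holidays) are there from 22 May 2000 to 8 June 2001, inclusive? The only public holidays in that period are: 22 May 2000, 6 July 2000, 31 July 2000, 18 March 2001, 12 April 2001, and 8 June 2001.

22 May 2000 is a Monday.
From 22 May 2000 to 8 June 2001 is 383 days inclusive.
383 = 7 × 54 + 5, so there are 54 full weeks plus 5 extra days.
Each full week contributes 5 weekdays (Mon–Fri): 54 × 5 = 270.
The 5 extra days are Monday, Tuesday, Wednesday, Thursday, Friday — 5 of them qualify.
Total: 270 + 5 = 275.
Holidays: 22 May 2000 (Mon); 6 July 2000 (Thu); 31 July 2000 (Mon); 18 March 2001 (Sun); 12 April 2001 (Thu); 8 June 2001 (Fri).
5 of the 6 holidays fall on weekdays; the rest are weekends and were already excluded.
Business days: 275 − 5 = 270.

270 working days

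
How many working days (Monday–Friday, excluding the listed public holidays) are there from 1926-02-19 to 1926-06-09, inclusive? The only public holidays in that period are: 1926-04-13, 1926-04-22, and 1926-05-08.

77

1926-02-19 is a Friday.
That's 111 days from start to end, counting both.
111 = 7 × 15 + 6, so there are 15 full weeks plus 6 extra days.
Each full week contributes 5 weekdays (Mon–Fri): 15 × 5 = 75.
The 6 extra days are Friday, Saturday, Sunday, Monday, Tuesday, Wednesday — 4 of them qualify.
Total: 75 + 4 = 79.
Holidays: 1926-04-13 (Tue); 1926-04-22 (Thu); 1926-05-08 (Sat).
2 of the 3 holidays fall on weekdays; the rest are weekends and were already excluded.
Business days: 79 − 2 = 77.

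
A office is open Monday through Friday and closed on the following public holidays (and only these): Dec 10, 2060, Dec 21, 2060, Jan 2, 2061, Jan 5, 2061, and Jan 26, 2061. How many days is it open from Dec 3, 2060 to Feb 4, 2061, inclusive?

42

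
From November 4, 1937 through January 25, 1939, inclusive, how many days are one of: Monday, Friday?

November 4, 1937 is a Thursday.
That's 448 days from start to end, counting both.
448 = 7 × 64, so the span is exactly 64 full weeks.
Each full week contributes 2 days from the set (Mon, Fri): 64 × 2 = 128.
Total: 128.

128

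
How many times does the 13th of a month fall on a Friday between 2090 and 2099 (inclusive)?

Friday-the-13ths by year:
2090: Jan, Oct
2091: Apr, Jul
2092: Jun
2093: Feb, Mar, Nov
2094: Aug
2095: May
2096: Jan, Apr, Jul
2097: Sep, Dec
2098: Jun
2099: Feb, Mar, Nov

19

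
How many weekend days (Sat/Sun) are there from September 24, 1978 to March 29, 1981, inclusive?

263

September 24, 1978 is a Sunday.
From September 24, 1978 to March 29, 1981 is 918 days inclusive.
918 = 7 × 131 + 1, so there are 131 full weeks plus 1 extra day.
Each full week contributes 2 weekend days (Sat, Sun): 131 × 2 = 262.
The 1 extra day is Sunday — 1 of them qualifies.
Total: 262 + 1 = 263.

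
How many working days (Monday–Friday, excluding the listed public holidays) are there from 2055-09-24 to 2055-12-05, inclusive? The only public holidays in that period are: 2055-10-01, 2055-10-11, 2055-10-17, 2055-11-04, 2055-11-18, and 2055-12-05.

2055-09-24 is a Friday.
The range spans 73 days (inclusive of both endpoints).
73 = 7 × 10 + 3, so there are 10 full weeks plus 3 extra days.
Each full week contributes 5 weekdays (Mon–Fri): 10 × 5 = 50.
The 3 extra days are Fri, Sat, Sun — 1 of them qualifies.
Total: 50 + 1 = 51.
Holidays: 2055-10-01 (Fri); 2055-10-11 (Mon); 2055-10-17 (Sun); 2055-11-04 (Thu); 2055-11-18 (Thu); 2055-12-05 (Sun).
4 of the 6 holidays fall on weekdays; the rest are weekends and were already excluded.
Business days: 51 − 4 = 47.

47 working days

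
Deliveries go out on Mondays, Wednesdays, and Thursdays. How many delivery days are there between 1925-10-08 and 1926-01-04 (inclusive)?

38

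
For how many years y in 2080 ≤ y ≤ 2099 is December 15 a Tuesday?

Day of week of December 15 in each year:
2080: Sun, 2081: Mon, 2082: Tue ✓, 2083: Wed, 2084: Fri, 2085: Sat, 2086: Sun, 2087: Mon, 2088: Wed, 2089: Thu, 2090: Fri, 2091: Sat, 2092: Mon, 2093: Tue ✓, 2094: Wed, 2095: Thu, 2096: Sat, 2097: Sun, 2098: Mon, 2099: Tue ✓
Tuesdays: 2082, 2093, 2099.

3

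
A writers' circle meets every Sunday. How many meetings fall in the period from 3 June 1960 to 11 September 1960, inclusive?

3 June 1960 is a Friday.
The range spans 101 days (inclusive of both endpoints).
101 = 7 × 14 + 3, so there are 14 full weeks plus 3 extra days.
Each full week contributes one Sunday: 14 so far.
The 3 extra days are Friday, Saturday, Sunday — 1 of them qualifies.
Total: 14 + 1 = 15.

15 Sundays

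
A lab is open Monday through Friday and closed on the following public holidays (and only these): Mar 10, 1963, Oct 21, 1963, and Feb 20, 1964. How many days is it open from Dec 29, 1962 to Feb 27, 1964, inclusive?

Dec 29, 1962 is a Saturday.
That's 426 days from start to end, counting both.
426 = 7 × 60 + 6, so there are 60 full weeks plus 6 extra days.
Each full week contributes 5 weekdays (Mon–Fri): 60 × 5 = 300.
The 6 extra days are Sat, Sun, Mon, Tue, Wed, Thu — 4 of them qualify.
Total: 300 + 4 = 304.
Holidays: Mar 10, 1963 (Sun); Oct 21, 1963 (Mon); Feb 20, 1964 (Thu).
2 of the 3 holidays fall on weekdays; the rest are weekends and were already excluded.
Business days: 304 − 2 = 302.

302 working days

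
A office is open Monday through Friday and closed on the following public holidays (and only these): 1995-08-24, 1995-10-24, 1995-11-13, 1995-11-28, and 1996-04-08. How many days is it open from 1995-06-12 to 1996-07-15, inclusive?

281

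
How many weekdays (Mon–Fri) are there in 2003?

261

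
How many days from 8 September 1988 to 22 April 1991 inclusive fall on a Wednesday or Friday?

273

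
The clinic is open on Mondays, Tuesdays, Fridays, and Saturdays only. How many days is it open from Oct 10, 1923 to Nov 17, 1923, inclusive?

22

Oct 10, 1923 is a Wednesday.
From Oct 10, 1923 to Nov 17, 1923 is 39 days inclusive.
39 = 7 × 5 + 4, so there are 5 full weeks plus 4 extra days.
Each full week contributes 4 days from the set (Mon, Tue, Fri, Sat): 5 × 4 = 20.
The 4 extra days are Wed, Thu, Fri, Sat — 2 of them qualify.
Total: 20 + 2 = 22.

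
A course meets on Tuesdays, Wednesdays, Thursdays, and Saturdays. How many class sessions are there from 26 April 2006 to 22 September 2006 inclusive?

26 April 2006 is a Wednesday.
That's 150 days from start to end, counting both.
150 = 7 × 21 + 3, so there are 21 full weeks plus 3 extra days.
Each full week contributes 4 days from the set (Tue, Wed, Thu, Sat): 21 × 4 = 84.
The 3 extra days are Wed, Thu, Fri — 2 of them qualify.
Total: 84 + 2 = 86.

86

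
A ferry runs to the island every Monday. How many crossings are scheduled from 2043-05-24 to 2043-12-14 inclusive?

2043-05-24 is a Sunday.
That's 205 days from start to end, counting both.
205 = 7 × 29 + 2, so there are 29 full weeks plus 2 extra days.
Each full week contributes one Monday: 29 so far.
The 2 extra days are Sun, Mon — 1 of them qualifies.
Total: 29 + 1 = 30.

30 Mondays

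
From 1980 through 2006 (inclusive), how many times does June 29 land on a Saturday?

Day of week of June 29 in each year:
1980: Sun, 1981: Mon, 1982: Tue, 1983: Wed, 1984: Fri, 1985: Sat ✓, 1986: Sun, 1987: Mon, 1988: Wed, 1989: Thu, 1990: Fri, 1991: Sat ✓, 1992: Mon, 1993: Tue, 1994: Wed, 1995: Thu, 1996: Sat ✓, 1997: Sun, 1998: Mon, 1999: Tue, 2000: Thu, 2001: Fri, 2002: Sat ✓, 2003: Sun, 2004: Tue, 2005: Wed, 2006: Thu
Saturdays: 1985, 1991, 1996, 2002.

4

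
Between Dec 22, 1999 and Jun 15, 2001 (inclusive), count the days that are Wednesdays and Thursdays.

156

Dec 22, 1999 is a Wednesday.
That's 542 days from start to end, counting both.
542 = 7 × 77 + 3, so there are 77 full weeks plus 3 extra days.
Each full week contributes 2 days from the set (Wed, Thu): 77 × 2 = 154.
The 3 extra days are Wednesday, Thursday, Friday — 2 of them qualify.
Total: 154 + 2 = 156.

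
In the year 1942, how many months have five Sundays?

A month has five Sundays exactly when Sunday falls within its first (length − 28) days.
Jan: 31 days, starts Thu → 5 of Thu, Fri, Sat
Feb: 28 days, starts Sun → 5 of (none)
Mar: 31 days, starts Sun → 5 of Sun, Mon, Tue ✓
Apr: 30 days, starts Wed → 5 of Wed, Thu
May: 31 days, starts Fri → 5 of Fri, Sat, Sun ✓
Jun: 30 days, starts Mon → 5 of Mon, Tue
Jul: 31 days, starts Wed → 5 of Wed, Thu, Fri
Aug: 31 days, starts Sat → 5 of Sat, Sun, Mon ✓
Sep: 30 days, starts Tue → 5 of Tue, Wed
Oct: 31 days, starts Thu → 5 of Thu, Fri, Sat
Nov: 30 days, starts Sun → 5 of Sun, Mon ✓
Dec: 31 days, starts Tue → 5 of Tue, Wed, Thu
Months with five Sundays: Mar, May, Aug, Nov.

4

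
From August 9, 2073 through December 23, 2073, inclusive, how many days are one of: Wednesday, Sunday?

August 9, 2073 is a Wednesday.
The range spans 137 days (inclusive of both endpoints).
137 = 7 × 19 + 4, so there are 19 full weeks plus 4 extra days.
Each full week contributes 2 days from the set (Wed, Sun): 19 × 2 = 38.
The 4 extra days are Wednesday, Thursday, Friday, Saturday — 1 of them qualifies.
Total: 38 + 1 = 39.

39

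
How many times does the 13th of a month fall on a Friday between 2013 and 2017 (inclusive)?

9

Friday-the-13ths by year:
2013: Sep, Dec
2014: Jun
2015: Feb, Mar, Nov
2016: May
2017: Jan, Oct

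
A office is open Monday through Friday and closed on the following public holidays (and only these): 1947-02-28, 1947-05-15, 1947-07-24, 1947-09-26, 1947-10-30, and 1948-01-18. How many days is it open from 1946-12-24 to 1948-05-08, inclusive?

1946-12-24 is a Tuesday.
From 1946-12-24 to 1948-05-08 is 502 days inclusive.
502 = 7 × 71 + 5, so there are 71 full weeks plus 5 extra days.
Each full week contributes 5 weekdays (Mon–Fri): 71 × 5 = 355.
The 5 extra days are Tue, Wed, Thu, Fri, Sat — 4 of them qualify.
Total: 355 + 4 = 359.
Holidays: 1947-02-28 (Fri); 1947-05-15 (Thu); 1947-07-24 (Thu); 1947-09-26 (Fri); 1947-10-30 (Thu); 1948-01-18 (Sun).
5 of the 6 holidays fall on weekdays; the rest are weekends and were already excluded.
Business days: 359 − 5 = 354.

354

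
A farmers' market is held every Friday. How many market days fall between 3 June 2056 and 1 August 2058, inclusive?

112

3 June 2056 is a Saturday.
From 3 June 2056 to 1 August 2058 is 790 days inclusive.
790 = 7 × 112 + 6, so there are 112 full weeks plus 6 extra days.
Each full week contributes one Friday: 112 so far.
The 6 extra days are Saturday, Sunday, Monday, Tuesday, Wednesday, Thursday — none qualify.
Total: 112 + 0 = 112.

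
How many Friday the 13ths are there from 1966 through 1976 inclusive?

18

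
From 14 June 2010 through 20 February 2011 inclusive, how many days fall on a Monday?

36 Mondays

14 June 2010 is a Monday.
From 14 June 2010 to 20 February 2011 is 252 days inclusive.
252 = 7 × 36, so the span is exactly 36 full weeks.
Each full week contributes one Monday: 36 so far.
Total: 36.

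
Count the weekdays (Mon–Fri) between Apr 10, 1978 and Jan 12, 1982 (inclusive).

982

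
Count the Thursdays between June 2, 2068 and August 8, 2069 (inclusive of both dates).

62 Thursdays

June 2, 2068 is a Saturday.
The range spans 433 days (inclusive of both endpoints).
433 = 7 × 61 + 6, so there are 61 full weeks plus 6 extra days.
Each full week contributes one Thursday: 61 so far.
The 6 extra days are Sat, Sun, Mon, Tue, Wed, Thu — 1 of them qualifies.
Total: 61 + 1 = 62.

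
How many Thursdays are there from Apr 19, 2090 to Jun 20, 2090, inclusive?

Apr 19, 2090 is a Wednesday.
The range spans 63 days (inclusive of both endpoints).
63 = 7 × 9, so the span is exactly 9 full weeks.
Each full week contributes one Thursday: 9 so far.

9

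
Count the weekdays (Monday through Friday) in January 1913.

23 weekdays

1913-01-01 is a Wednesday.
The range spans 31 days (inclusive of both endpoints).
31 = 7 × 4 + 3, so there are 4 full weeks plus 3 extra days.
Each full week contributes 5 weekdays (Mon–Fri): 4 × 5 = 20.
The 3 extra days are Wednesday, Thursday, Friday — 3 of them qualify.
Total: 20 + 3 = 23.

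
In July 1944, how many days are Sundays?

1 July 1944 is a Saturday.
From 1 July 1944 to 31 July 1944 is 31 days inclusive.
31 = 7 × 4 + 3, so there are 4 full weeks plus 3 extra days.
Each full week contributes one Sunday: 4 so far.
The 3 extra days are Sat, Sun, Mon — 1 of them qualifies.
Total: 4 + 1 = 5.

5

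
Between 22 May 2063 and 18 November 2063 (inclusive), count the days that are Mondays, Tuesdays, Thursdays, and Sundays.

22 May 2063 is a Tuesday.
The range spans 181 days (inclusive of both endpoints).
181 = 7 × 25 + 6, so there are 25 full weeks plus 6 extra days.
Each full week contributes 4 days from the set (Mon, Tue, Thu, Sun): 25 × 4 = 100.
The 6 extra days are Tue, Wed, Thu, Fri, Sat, Sun — 3 of them qualify.
Total: 100 + 3 = 103.

103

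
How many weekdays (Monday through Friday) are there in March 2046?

22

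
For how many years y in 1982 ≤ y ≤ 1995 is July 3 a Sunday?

Day of week of July 3 in each year:
1982: Sat, 1983: Sun ✓, 1984: Tue, 1985: Wed, 1986: Thu, 1987: Fri, 1988: Sun ✓, 1989: Mon, 1990: Tue, 1991: Wed, 1992: Fri, 1993: Sat, 1994: Sun ✓, 1995: Mon
Sundays: 1983, 1988, 1994.

3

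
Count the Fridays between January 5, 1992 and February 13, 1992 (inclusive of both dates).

5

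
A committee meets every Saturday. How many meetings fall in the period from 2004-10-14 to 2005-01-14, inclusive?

13

2004-10-14 is a Thursday.
The range spans 93 days (inclusive of both endpoints).
93 = 7 × 13 + 2, so there are 13 full weeks plus 2 extra days.
Each full week contributes one Saturday: 13 so far.
The 2 extra days are Thu, Fri — none qualify.
Total: 13 + 0 = 13.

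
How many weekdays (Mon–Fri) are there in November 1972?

22

1 November 1972 is a Wednesday.
The range spans 30 days (inclusive of both endpoints).
30 = 7 × 4 + 2, so there are 4 full weeks plus 2 extra days.
Each full week contributes 5 weekdays (Mon–Fri): 4 × 5 = 20.
The 2 extra days are Wednesday, Thursday — 2 of them qualify.
Total: 20 + 2 = 22.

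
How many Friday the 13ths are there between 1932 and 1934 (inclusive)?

Friday-the-13ths by year:
1932: May
1933: Jan, Oct
1934: Apr, Jul

5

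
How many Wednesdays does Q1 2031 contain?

13

2031-01-01 is a Wednesday.
From 2031-01-01 to 2031-03-31 is 90 days inclusive.
90 = 7 × 12 + 6, so there are 12 full weeks plus 6 extra days.
Each full week contributes one Wednesday: 12 so far.
The 6 extra days are Wed, Thu, Fri, Sat, Sun, Mon — 1 of them qualifies.
Total: 12 + 1 = 13.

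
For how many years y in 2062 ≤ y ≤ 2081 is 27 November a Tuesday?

Day of week of November 27 in each year:
2062: Mon, 2063: Tue ✓, 2064: Thu, 2065: Fri, 2066: Sat, 2067: Sun, 2068: Tue ✓, 2069: Wed, 2070: Thu, 2071: Fri, 2072: Sun, 2073: Mon, 2074: Tue ✓, 2075: Wed, 2076: Fri, 2077: Sat, 2078: Sun, 2079: Mon, 2080: Wed, 2081: Thu
Tuesdays: 2063, 2068, 2074.

3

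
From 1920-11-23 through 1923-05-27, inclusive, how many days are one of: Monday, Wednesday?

261

1920-11-23 is a Tuesday.
The range spans 916 days (inclusive of both endpoints).
916 = 7 × 130 + 6, so there are 130 full weeks plus 6 extra days.
Each full week contributes 2 days from the set (Mon, Wed): 130 × 2 = 260.
The 6 extra days are Tue, Wed, Thu, Fri, Sat, Sun — 1 of them qualifies.
Total: 260 + 1 = 261.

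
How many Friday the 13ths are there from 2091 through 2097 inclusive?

13

Friday-the-13ths by year:
2091: Apr, Jul
2092: Jun
2093: Feb, Mar, Nov
2094: Aug
2095: May
2096: Jan, Apr, Jul
2097: Sep, Dec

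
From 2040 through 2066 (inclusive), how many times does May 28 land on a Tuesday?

4

Day of week of May 28 in each year:
2040: Mon, 2041: Tue ✓, 2042: Wed, 2043: Thu, 2044: Sat, 2045: Sun, 2046: Mon, 2047: Tue ✓, 2048: Thu, 2049: Fri, 2050: Sat, 2051: Sun, 2052: Tue ✓, 2053: Wed, 2054: Thu, 2055: Fri, 2056: Sun, 2057: Mon, 2058: Tue ✓, 2059: Wed, 2060: Fri, 2061: Sat, 2062: Sun, 2063: Mon, 2064: Wed, 2065: Thu, 2066: Fri
Tuesdays: 2041, 2047, 2052, 2058.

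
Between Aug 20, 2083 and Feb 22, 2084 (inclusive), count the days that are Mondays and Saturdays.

54

Aug 20, 2083 is a Friday.
That's 187 days from start to end, counting both.
187 = 7 × 26 + 5, so there are 26 full weeks plus 5 extra days.
Each full week contributes 2 days from the set (Mon, Sat): 26 × 2 = 52.
The 5 extra days are Fri, Sat, Sun, Mon, Tue — 2 of them qualify.
Total: 52 + 2 = 54.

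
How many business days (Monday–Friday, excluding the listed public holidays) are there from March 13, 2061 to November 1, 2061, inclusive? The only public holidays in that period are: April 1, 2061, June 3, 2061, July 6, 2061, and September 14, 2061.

March 13, 2061 is a Sunday.
The range spans 234 days (inclusive of both endpoints).
234 = 7 × 33 + 3, so there are 33 full weeks plus 3 extra days.
Each full week contributes 5 weekdays (Mon–Fri): 33 × 5 = 165.
The 3 extra days are Sun, Mon, Tue — 2 of them qualify.
Total: 165 + 2 = 167.
Holidays: April 1, 2061 (Fri); June 3, 2061 (Fri); July 6, 2061 (Wed); September 14, 2061 (Wed).
All 4 holidays fall on weekdays, so subtract 4.
Business days: 167 − 4 = 163.

163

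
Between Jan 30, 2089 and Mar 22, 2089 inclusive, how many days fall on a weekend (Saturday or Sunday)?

15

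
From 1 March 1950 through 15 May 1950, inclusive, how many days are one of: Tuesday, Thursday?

21

1 March 1950 is a Wednesday.
The range spans 76 days (inclusive of both endpoints).
76 = 7 × 10 + 6, so there are 10 full weeks plus 6 extra days.
Each full week contributes 2 days from the set (Tue, Thu): 10 × 2 = 20.
The 6 extra days are Wednesday, Thursday, Friday, Saturday, Sunday, Monday — 1 of them qualifies.
Total: 20 + 1 = 21.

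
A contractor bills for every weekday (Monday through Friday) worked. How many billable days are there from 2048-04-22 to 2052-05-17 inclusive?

2048-04-22 is a Wednesday.
From 2048-04-22 to 2052-05-17 is 1487 days inclusive.
1487 = 7 × 212 + 3, so there are 212 full weeks plus 3 extra days.
Each full week contributes 5 weekdays (Mon–Fri): 212 × 5 = 1060.
The 3 extra days are Wed, Thu, Fri — 3 of them qualify.
Total: 1060 + 3 = 1063.

1063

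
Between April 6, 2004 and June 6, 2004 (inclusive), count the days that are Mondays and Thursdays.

April 6, 2004 is a Tuesday.
That's 62 days from start to end, counting both.
62 = 7 × 8 + 6, so there are 8 full weeks plus 6 extra days.
Each full week contributes 2 days from the set (Mon, Thu): 8 × 2 = 16.
The 6 extra days are Tuesday, Wednesday, Thursday, Friday, Saturday, Sunday — 1 of them qualifies.
Total: 16 + 1 = 17.

17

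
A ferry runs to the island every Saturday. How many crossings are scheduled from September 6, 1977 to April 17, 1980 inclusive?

136

September 6, 1977 is a Tuesday.
From September 6, 1977 to April 17, 1980 is 955 days inclusive.
955 = 7 × 136 + 3, so there are 136 full weeks plus 3 extra days.
Each full week contributes one Saturday: 136 so far.
The 3 extra days are Tue, Wed, Thu — none qualify.
Total: 136 + 0 = 136.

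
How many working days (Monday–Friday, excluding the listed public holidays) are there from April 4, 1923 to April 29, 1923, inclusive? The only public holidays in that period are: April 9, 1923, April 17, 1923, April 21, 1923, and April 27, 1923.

15

April 4, 1923 is a Wednesday.
The range spans 26 days (inclusive of both endpoints).
26 = 7 × 3 + 5, so there are 3 full weeks plus 5 extra days.
Each full week contributes 5 weekdays (Mon–Fri): 3 × 5 = 15.
The 5 extra days are Wednesday, Thursday, Friday, Saturday, Sunday — 3 of them qualify.
Total: 15 + 3 = 18.
Holidays: April 9, 1923 (Mon); April 17, 1923 (Tue); April 21, 1923 (Sat); April 27, 1923 (Fri).
3 of the 4 holidays fall on weekdays; the rest are weekends and were already excluded.
Business days: 18 − 3 = 15.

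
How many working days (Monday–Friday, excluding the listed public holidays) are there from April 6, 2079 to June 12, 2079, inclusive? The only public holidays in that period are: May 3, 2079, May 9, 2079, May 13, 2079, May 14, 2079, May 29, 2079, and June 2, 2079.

44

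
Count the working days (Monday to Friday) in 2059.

Jan 1, 2059 is a Wednesday.
From Jan 1, 2059 to Dec 31, 2059 is 365 days inclusive.
365 = 7 × 52 + 1, so there are 52 full weeks plus 1 extra day.
Each full week contributes 5 weekdays (Mon–Fri): 52 × 5 = 260.
The 1 extra day is Wednesday — 1 of them qualifies.
Total: 260 + 1 = 261.

261 weekdays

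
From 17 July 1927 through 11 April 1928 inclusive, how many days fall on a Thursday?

38

17 July 1927 is a Sunday.
The range spans 270 days (inclusive of both endpoints).
270 = 7 × 38 + 4, so there are 38 full weeks plus 4 extra days.
Each full week contributes one Thursday: 38 so far.
The 4 extra days are Sun, Mon, Tue, Wed — none qualify.
Total: 38 + 0 = 38.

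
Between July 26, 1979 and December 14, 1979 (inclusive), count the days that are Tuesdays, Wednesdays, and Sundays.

July 26, 1979 is a Thursday.
That's 142 days from start to end, counting both.
142 = 7 × 20 + 2, so there are 20 full weeks plus 2 extra days.
Each full week contributes 3 days from the set (Tue, Wed, Sun): 20 × 3 = 60.
The 2 extra days are Thu, Fri — none qualify.
Total: 60 + 0 = 60.

60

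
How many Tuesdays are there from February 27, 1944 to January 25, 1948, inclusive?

February 27, 1944 is a Sunday.
That's 1429 days from start to end, counting both.
1429 = 7 × 204 + 1, so there are 204 full weeks plus 1 extra day.
Each full week contributes one Tuesday: 204 so far.
The 1 extra day is Sun — none qualify.
Total: 204 + 0 = 204.

204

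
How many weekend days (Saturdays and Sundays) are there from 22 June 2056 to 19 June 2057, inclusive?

104

22 June 2056 is a Thursday.
From 22 June 2056 to 19 June 2057 is 363 days inclusive.
363 = 7 × 51 + 6, so there are 51 full weeks plus 6 extra days.
Each full week contributes 2 weekend days (Sat, Sun): 51 × 2 = 102.
The 6 extra days are Thu, Fri, Sat, Sun, Mon, Tue — 2 of them qualify.
Total: 102 + 2 = 104.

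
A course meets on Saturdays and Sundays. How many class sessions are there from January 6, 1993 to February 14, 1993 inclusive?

January 6, 1993 is a Wednesday.
The range spans 40 days (inclusive of both endpoints).
40 = 7 × 5 + 5, so there are 5 full weeks plus 5 extra days.
Each full week contributes 2 days from the set (Sat, Sun): 5 × 2 = 10.
The 5 extra days are Wednesday, Thursday, Friday, Saturday, Sunday — 2 of them qualify.
Total: 10 + 2 = 12.

12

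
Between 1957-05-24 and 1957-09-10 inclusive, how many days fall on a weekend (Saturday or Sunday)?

32

1957-05-24 is a Friday.
From 1957-05-24 to 1957-09-10 is 110 days inclusive.
110 = 7 × 15 + 5, so there are 15 full weeks plus 5 extra days.
Each full week contributes 2 weekend days (Sat, Sun): 15 × 2 = 30.
The 5 extra days are Fri, Sat, Sun, Mon, Tue — 2 of them qualify.
Total: 30 + 2 = 32.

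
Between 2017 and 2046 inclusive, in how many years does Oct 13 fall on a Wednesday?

Day of week of October 13 in each year:
2017: Fri, 2018: Sat, 2019: Sun, 2020: Tue, 2021: Wed ✓, 2022: Thu, 2023: Fri, 2024: Sun, 2025: Mon, 2026: Tue, 2027: Wed ✓, 2028: Fri, 2029: Sat, 2030: Sun, 2031: Mon, 2032: Wed ✓, 2033: Thu, 2034: Fri, 2035: Sat, 2036: Mon, 2037: Tue, 2038: Wed ✓, 2039: Thu, 2040: Sat, 2041: Sun, 2042: Mon, 2043: Tue, 2044: Thu, 2045: Fri, 2046: Sat
Wednesdays: 2021, 2027, 2032, 2038.

4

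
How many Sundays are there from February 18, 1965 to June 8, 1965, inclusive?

February 18, 1965 is a Thursday.
That's 111 days from start to end, counting both.
111 = 7 × 15 + 6, so there are 15 full weeks plus 6 extra days.
Each full week contributes one Sunday: 15 so far.
The 6 extra days are Thursday, Friday, Saturday, Sunday, Monday, Tuesday — 1 of them qualifies.
Total: 15 + 1 = 16.

16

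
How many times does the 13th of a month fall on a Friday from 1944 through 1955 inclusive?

19

Friday-the-13ths by year:
1944: Oct
1945: Apr, Jul
1946: Sep, Dec
1947: Jun
1948: Feb, Aug
1949: May
1950: Jan, Oct
1951: Apr, Jul
1952: Jun
1953: Feb, Mar, Nov
1954: Aug
1955: May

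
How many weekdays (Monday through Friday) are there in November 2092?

20

1 November 2092 is a Saturday.
The range spans 30 days (inclusive of both endpoints).
30 = 7 × 4 + 2, so there are 4 full weeks plus 2 extra days.
Each full week contributes 5 weekdays (Mon–Fri): 4 × 5 = 20.
The 2 extra days are Saturday, Sunday — none qualify.
Total: 20 + 0 = 20.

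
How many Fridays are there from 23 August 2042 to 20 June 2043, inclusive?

43

23 August 2042 is a Saturday.
The range spans 302 days (inclusive of both endpoints).
302 = 7 × 43 + 1, so there are 43 full weeks plus 1 extra day.
Each full week contributes one Friday: 43 so far.
The 1 extra day is Saturday — none qualify.
Total: 43 + 0 = 43.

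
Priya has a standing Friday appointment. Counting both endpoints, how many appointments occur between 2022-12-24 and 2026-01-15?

2022-12-24 is a Saturday.
From 2022-12-24 to 2026-01-15 is 1119 days inclusive.
1119 = 7 × 159 + 6, so there are 159 full weeks plus 6 extra days.
Each full week contributes one Friday: 159 so far.
The 6 extra days are Saturday, Sunday, Monday, Tuesday, Wednesday, Thursday — none qualify.
Total: 159 + 0 = 159.

159 Fridays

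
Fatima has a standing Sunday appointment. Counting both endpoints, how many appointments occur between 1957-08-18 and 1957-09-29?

7

1957-08-18 is a Sunday.
That's 43 days from start to end, counting both.
43 = 7 × 6 + 1, so there are 6 full weeks plus 1 extra day.
Each full week contributes one Sunday: 6 so far.
The 1 extra day is Sun — 1 of them qualifies.
Total: 6 + 1 = 7.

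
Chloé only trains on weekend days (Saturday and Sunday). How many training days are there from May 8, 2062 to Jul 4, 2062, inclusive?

16

May 8, 2062 is a Monday.
That's 58 days from start to end, counting both.
58 = 7 × 8 + 2, so there are 8 full weeks plus 2 extra days.
Each full week contributes 2 weekend days (Sat, Sun): 8 × 2 = 16.
The 2 extra days are Monday, Tuesday — none qualify.
Total: 16 + 0 = 16.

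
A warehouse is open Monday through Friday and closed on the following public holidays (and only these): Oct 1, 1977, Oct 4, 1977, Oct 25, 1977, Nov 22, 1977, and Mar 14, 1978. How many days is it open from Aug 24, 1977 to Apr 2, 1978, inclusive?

154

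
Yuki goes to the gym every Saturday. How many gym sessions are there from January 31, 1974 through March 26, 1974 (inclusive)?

8

January 31, 1974 is a Thursday.
From January 31, 1974 to March 26, 1974 is 55 days inclusive.
55 = 7 × 7 + 6, so there are 7 full weeks plus 6 extra days.
Each full week contributes one Saturday: 7 so far.
The 6 extra days are Thursday, Friday, Saturday, Sunday, Monday, Tuesday — 1 of them qualifies.
Total: 7 + 1 = 8.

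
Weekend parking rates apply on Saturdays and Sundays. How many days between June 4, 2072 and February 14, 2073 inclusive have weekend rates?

June 4, 2072 is a Saturday.
From June 4, 2072 to February 14, 2073 is 256 days inclusive.
256 = 7 × 36 + 4, so there are 36 full weeks plus 4 extra days.
Each full week contributes 2 weekend days (Sat, Sun): 36 × 2 = 72.
The 4 extra days are Saturday, Sunday, Monday, Tuesday — 2 of them qualify.
Total: 72 + 2 = 74.

74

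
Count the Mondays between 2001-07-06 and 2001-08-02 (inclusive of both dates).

4

2001-07-06 is a Friday.
From 2001-07-06 to 2001-08-02 is 28 days inclusive.
28 = 7 × 4, so the span is exactly 4 full weeks.
Each full week contributes one Monday: 4 so far.
Total: 4.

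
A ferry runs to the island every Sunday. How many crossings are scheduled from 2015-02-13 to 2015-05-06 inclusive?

12 Sundays

2015-02-13 is a Friday.
The range spans 83 days (inclusive of both endpoints).
83 = 7 × 11 + 6, so there are 11 full weeks plus 6 extra days.
Each full week contributes one Sunday: 11 so far.
The 6 extra days are Fri, Sat, Sun, Mon, Tue, Wed — 1 of them qualifies.
Total: 11 + 1 = 12.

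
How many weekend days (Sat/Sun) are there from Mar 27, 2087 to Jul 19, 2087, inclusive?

33

Mar 27, 2087 is a Thursday.
From Mar 27, 2087 to Jul 19, 2087 is 115 days inclusive.
115 = 7 × 16 + 3, so there are 16 full weeks plus 3 extra days.
Each full week contributes 2 weekend days (Sat, Sun): 16 × 2 = 32.
The 3 extra days are Thursday, Friday, Saturday — 1 of them qualifies.
Total: 32 + 1 = 33.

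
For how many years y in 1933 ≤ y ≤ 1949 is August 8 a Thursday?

3

Day of week of August 8 in each year:
1933: Tue, 1934: Wed, 1935: Thu ✓, 1936: Sat, 1937: Sun, 1938: Mon, 1939: Tue, 1940: Thu ✓, 1941: Fri, 1942: Sat, 1943: Sun, 1944: Tue, 1945: Wed, 1946: Thu ✓, 1947: Fri, 1948: Sun, 1949: Mon
Thursdays: 1935, 1940, 1946.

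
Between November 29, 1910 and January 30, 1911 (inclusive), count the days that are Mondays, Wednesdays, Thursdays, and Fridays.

36

November 29, 1910 is a Tuesday.
That's 63 days from start to end, counting both.
63 = 7 × 9, so the span is exactly 9 full weeks.
Each full week contributes 4 days from the set (Mon, Wed, Thu, Fri): 9 × 4 = 36.
Total: 36.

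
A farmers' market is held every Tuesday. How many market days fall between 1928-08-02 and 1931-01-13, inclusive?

128

1928-08-02 is a Thursday.
That's 895 days from start to end, counting both.
895 = 7 × 127 + 6, so there are 127 full weeks plus 6 extra days.
Each full week contributes one Tuesday: 127 so far.
The 6 extra days are Thu, Fri, Sat, Sun, Mon, Tue — 1 of them qualifies.
Total: 127 + 1 = 128.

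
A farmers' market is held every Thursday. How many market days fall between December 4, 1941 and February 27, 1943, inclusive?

65

December 4, 1941 is a Thursday.
That's 451 days from start to end, counting both.
451 = 7 × 64 + 3, so there are 64 full weeks plus 3 extra days.
Each full week contributes one Thursday: 64 so far.
The 3 extra days are Thursday, Friday, Saturday — 1 of them qualifies.
Total: 64 + 1 = 65.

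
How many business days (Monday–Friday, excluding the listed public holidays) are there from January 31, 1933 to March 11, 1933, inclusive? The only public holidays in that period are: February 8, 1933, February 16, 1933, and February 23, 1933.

January 31, 1933 is a Tuesday.
From January 31, 1933 to March 11, 1933 is 40 days inclusive.
40 = 7 × 5 + 5, so there are 5 full weeks plus 5 extra days.
Each full week contributes 5 weekdays (Mon–Fri): 5 × 5 = 25.
The 5 extra days are Tue, Wed, Thu, Fri, Sat — 4 of them qualify.
Total: 25 + 4 = 29.
Holidays: February 8, 1933 (Wed); February 16, 1933 (Thu); February 23, 1933 (Thu).
All 3 holidays fall on weekdays, so subtract 3.
Business days: 29 − 3 = 26.

26 business days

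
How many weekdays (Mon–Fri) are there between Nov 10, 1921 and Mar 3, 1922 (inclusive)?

82

Nov 10, 1921 is a Thursday.
That's 114 days from start to end, counting both.
114 = 7 × 16 + 2, so there are 16 full weeks plus 2 extra days.
Each full week contributes 5 weekdays (Mon–Fri): 16 × 5 = 80.
The 2 extra days are Thursday, Friday — 2 of them qualify.
Total: 80 + 2 = 82.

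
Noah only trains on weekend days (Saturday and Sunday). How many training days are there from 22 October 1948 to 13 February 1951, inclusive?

242

22 October 1948 is a Friday.
From 22 October 1948 to 13 February 1951 is 845 days inclusive.
845 = 7 × 120 + 5, so there are 120 full weeks plus 5 extra days.
Each full week contributes 2 weekend days (Sat, Sun): 120 × 2 = 240.
The 5 extra days are Fri, Sat, Sun, Mon, Tue — 2 of them qualify.
Total: 240 + 2 = 242.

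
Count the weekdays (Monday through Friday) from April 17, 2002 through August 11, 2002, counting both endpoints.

83

April 17, 2002 is a Wednesday.
The range spans 117 days (inclusive of both endpoints).
117 = 7 × 16 + 5, so there are 16 full weeks plus 5 extra days.
Each full week contributes 5 weekdays (Mon–Fri): 16 × 5 = 80.
The 5 extra days are Wed, Thu, Fri, Sat, Sun — 3 of them qualify.
Total: 80 + 3 = 83.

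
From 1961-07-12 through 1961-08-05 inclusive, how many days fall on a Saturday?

1961-07-12 is a Wednesday.
The range spans 25 days (inclusive of both endpoints).
25 = 7 × 3 + 4, so there are 3 full weeks plus 4 extra days.
Each full week contributes one Saturday: 3 so far.
The 4 extra days are Wed, Thu, Fri, Sat — 1 of them qualifies.
Total: 3 + 1 = 4.

4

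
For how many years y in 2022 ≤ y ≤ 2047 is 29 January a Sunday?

4

Day of week of January 29 in each year:
2022: Sat, 2023: Sun ✓, 2024: Mon, 2025: Wed, 2026: Thu, 2027: Fri, 2028: Sat, 2029: Mon, 2030: Tue, 2031: Wed, 2032: Thu, 2033: Sat, 2034: Sun ✓, 2035: Mon, 2036: Tue, 2037: Thu, 2038: Fri, 2039: Sat, 2040: Sun ✓, 2041: Tue, 2042: Wed, 2043: Thu, 2044: Fri, 2045: Sun ✓, 2046: Mon, 2047: Tue
Sundays: 2023, 2034, 2040, 2045.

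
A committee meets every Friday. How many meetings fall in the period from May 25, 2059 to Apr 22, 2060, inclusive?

47

May 25, 2059 is a Sunday.
From May 25, 2059 to Apr 22, 2060 is 334 days inclusive.
334 = 7 × 47 + 5, so there are 47 full weeks plus 5 extra days.
Each full week contributes one Friday: 47 so far.
The 5 extra days are Sunday, Monday, Tuesday, Wednesday, Thursday — none qualify.
Total: 47 + 0 = 47.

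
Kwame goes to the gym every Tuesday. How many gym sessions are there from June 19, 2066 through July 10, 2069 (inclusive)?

June 19, 2066 is a Saturday.
From June 19, 2066 to July 10, 2069 is 1118 days inclusive.
1118 = 7 × 159 + 5, so there are 159 full weeks plus 5 extra days.
Each full week contributes one Tuesday: 159 so far.
The 5 extra days are Sat, Sun, Mon, Tue, Wed — 1 of them qualifies.
Total: 159 + 1 = 160.

160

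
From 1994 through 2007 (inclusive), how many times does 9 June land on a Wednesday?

Day of week of June 9 in each year:
1994: Thu, 1995: Fri, 1996: Sun, 1997: Mon, 1998: Tue, 1999: Wed ✓, 2000: Fri, 2001: Sat, 2002: Sun, 2003: Mon, 2004: Wed ✓, 2005: Thu, 2006: Fri, 2007: Sat
Wednesdays: 1999, 2004.

2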